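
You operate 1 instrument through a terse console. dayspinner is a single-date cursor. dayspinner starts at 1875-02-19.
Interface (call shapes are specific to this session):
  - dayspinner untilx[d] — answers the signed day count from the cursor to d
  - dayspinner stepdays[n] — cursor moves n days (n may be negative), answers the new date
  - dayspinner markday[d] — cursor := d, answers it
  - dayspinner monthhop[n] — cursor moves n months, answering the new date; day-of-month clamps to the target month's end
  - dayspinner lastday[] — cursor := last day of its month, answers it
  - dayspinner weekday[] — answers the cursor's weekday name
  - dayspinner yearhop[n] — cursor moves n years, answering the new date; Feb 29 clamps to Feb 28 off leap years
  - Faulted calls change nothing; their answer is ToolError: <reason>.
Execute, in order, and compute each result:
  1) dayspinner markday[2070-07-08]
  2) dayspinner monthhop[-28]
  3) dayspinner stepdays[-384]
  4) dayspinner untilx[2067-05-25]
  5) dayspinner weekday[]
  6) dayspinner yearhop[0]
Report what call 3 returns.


% dayspinner markday d→2070-07-08
[out] 2070-07-08
% dayspinner monthhop n→-28
[out] 2068-03-08
% dayspinner stepdays n→-384
[out] 2067-02-18
% dayspinner untilx d→2067-05-25
[out] 96
% dayspinner weekday
[out] Friday
% dayspinner yearhop n→0
[out] 2067-02-18

Answer: 2067-02-18


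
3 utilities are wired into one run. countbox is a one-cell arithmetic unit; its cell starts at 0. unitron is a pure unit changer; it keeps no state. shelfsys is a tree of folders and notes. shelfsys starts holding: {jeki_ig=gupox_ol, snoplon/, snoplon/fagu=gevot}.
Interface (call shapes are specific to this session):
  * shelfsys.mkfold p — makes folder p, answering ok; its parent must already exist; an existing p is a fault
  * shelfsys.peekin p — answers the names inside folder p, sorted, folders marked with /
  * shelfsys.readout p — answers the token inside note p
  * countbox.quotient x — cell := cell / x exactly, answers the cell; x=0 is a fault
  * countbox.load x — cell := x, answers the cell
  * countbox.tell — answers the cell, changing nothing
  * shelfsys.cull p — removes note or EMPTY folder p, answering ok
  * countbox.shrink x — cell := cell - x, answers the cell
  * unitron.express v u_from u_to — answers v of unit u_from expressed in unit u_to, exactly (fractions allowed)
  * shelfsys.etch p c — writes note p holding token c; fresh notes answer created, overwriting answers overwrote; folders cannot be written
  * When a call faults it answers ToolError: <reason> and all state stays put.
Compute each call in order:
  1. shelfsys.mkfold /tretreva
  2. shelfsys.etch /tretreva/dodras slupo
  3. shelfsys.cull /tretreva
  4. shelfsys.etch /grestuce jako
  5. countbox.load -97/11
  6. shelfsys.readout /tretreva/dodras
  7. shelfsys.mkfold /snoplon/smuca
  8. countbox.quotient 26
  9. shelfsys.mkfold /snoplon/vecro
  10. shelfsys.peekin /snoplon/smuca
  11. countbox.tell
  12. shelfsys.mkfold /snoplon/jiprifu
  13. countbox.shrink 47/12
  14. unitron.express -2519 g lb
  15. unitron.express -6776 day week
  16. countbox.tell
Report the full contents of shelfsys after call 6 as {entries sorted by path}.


-> shelfsys.mkfold(p→/tretreva)
<- ok
-> shelfsys.etch(p→/tretreva/dodras, c→slupo)
<- created
-> shelfsys.cull(p→/tretreva)
<- ToolError: not empty
-> shelfsys.etch(p→/grestuce, c→jako)
<- created
-> countbox.load(x→-97/11)
<- -97/11
-> shelfsys.readout(p→/tretreva/dodras)
<- slupo
-> shelfsys.mkfold(p→/snoplon/smuca)
<- ok
-> countbox.quotient(x→26)
<- -97/286
-> shelfsys.mkfold(p→/snoplon/vecro)
<- ok
-> shelfsys.peekin(p→/snoplon/smuca)
<- []
-> countbox.tell()
<- -97/286
-> shelfsys.mkfold(p→/snoplon/jiprifu)
<- ok
-> countbox.shrink(x→47/12)
<- -7303/1716
-> unitron.express(v→-2519, u_from→g, u_to→lb)
<- -22900000/4123567
-> unitron.express(v→-6776, u_from→day, u_to→week)
<- -968
-> countbox.tell()
<- -7303/1716

Answer: {grestuce=jako, jeki_ig=gupox_ol, snoplon/, snoplon/fagu=gevot, tretreva/, tretreva/dodras=slupo}


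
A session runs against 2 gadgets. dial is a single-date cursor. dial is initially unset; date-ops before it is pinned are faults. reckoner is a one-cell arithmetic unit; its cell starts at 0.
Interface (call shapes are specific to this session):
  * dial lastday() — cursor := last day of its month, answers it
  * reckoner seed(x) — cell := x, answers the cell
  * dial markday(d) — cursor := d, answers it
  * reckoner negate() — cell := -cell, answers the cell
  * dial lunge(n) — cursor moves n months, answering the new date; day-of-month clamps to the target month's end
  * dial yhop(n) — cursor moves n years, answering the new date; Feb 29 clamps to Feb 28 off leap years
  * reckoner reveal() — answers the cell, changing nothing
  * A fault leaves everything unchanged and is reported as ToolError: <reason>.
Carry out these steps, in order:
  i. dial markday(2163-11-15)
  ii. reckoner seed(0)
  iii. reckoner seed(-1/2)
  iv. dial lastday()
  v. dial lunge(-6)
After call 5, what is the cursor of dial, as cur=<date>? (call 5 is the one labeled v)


// dial markday(d: 2163-11-15) == 2163-11-15
// reckoner seed(x: 0) == 0
// reckoner seed(x: -1/2) == -1/2
// dial lastday() == 2163-11-30
// dial lunge(n: -6) == 2163-05-30

Answer: cur=2163-05-30


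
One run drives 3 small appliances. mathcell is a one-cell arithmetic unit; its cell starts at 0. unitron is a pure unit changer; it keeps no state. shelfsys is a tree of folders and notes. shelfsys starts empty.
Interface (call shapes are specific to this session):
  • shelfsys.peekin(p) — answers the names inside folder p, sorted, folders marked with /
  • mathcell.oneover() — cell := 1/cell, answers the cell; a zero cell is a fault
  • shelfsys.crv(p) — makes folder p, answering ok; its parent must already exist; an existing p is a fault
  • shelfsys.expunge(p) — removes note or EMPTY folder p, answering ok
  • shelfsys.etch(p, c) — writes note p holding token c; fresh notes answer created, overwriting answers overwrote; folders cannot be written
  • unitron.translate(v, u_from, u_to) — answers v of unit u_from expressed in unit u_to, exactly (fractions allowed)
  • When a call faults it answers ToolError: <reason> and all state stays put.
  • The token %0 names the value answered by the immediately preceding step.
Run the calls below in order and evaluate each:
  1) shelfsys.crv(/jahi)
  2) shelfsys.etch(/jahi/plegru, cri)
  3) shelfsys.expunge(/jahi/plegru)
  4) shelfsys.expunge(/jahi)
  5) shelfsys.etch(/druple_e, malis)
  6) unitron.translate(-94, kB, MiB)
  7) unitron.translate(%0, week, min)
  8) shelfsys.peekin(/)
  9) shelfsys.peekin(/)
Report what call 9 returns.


→ shelfsys.crv(p: /jahi)
← ok
→ shelfsys.etch(p: /jahi/plegru, c: cri)
← created
→ shelfsys.expunge(p: /jahi/plegru)
← ok
→ shelfsys.expunge(p: /jahi)
← ok
→ shelfsys.etch(p: /druple_e, c: malis)
← created
→ unitron.translate(v: -94, u_from: kB, u_to: MiB)
← -5875/65536
→ unitron.translate(v: %0, u_from: week, u_to: min)
← -1850625/2048
→ shelfsys.peekin(p: /)
← [druple_e]
→ shelfsys.peekin(p: /)
← [druple_e]

Answer: [druple_e]


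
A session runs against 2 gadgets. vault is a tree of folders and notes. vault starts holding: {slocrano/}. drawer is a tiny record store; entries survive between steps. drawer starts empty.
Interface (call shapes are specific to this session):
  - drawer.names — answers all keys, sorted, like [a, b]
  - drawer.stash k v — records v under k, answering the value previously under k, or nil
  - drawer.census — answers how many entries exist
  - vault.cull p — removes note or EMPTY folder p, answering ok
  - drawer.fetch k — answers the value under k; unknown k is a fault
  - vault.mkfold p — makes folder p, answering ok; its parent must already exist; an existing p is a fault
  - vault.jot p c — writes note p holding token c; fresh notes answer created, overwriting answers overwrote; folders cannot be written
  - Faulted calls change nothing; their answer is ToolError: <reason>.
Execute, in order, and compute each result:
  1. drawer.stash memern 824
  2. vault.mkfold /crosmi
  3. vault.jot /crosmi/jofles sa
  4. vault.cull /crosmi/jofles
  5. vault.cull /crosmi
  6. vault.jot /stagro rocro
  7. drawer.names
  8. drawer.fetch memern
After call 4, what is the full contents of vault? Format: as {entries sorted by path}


Answer: {crosmi/, slocrano/}

Derivation:
$ drawer.stash k=memern v=824
  nil
$ vault.mkfold p=/crosmi
  ok
$ vault.jot p=/crosmi/jofles c=sa
  created
$ vault.cull p=/crosmi/jofles
  ok
$ vault.cull p=/crosmi
  ok
$ vault.jot p=/stagro c=rocro
  created
$ drawer.names
  [memern]
$ drawer.fetch k=memern
  824


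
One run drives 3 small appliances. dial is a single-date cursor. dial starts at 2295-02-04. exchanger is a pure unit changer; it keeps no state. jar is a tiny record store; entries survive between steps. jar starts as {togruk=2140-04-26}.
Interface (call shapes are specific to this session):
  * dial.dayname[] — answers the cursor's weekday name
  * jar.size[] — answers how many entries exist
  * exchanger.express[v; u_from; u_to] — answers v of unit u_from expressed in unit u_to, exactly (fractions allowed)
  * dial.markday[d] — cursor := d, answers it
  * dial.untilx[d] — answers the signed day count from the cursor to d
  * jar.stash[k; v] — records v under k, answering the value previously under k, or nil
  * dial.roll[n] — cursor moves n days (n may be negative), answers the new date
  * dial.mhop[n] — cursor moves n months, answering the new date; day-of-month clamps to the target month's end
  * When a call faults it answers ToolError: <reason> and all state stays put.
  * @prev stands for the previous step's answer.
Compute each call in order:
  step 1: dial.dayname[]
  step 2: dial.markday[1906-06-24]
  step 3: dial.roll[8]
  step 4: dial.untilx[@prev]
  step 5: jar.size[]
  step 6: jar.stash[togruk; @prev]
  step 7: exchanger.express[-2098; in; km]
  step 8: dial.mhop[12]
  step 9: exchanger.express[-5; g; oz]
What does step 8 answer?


Answer: 1907-07-02

Derivation:
>>> dial.dayname
[out] Monday
>>> dial.markday d='1906-06-24'
[out] 1906-06-24
>>> dial.roll n='8'
[out] 1906-07-02
>>> dial.untilx d='@prev'
[out] 0
>>> jar.size
[out] 1
>>> jar.stash k='togruk' v='@prev'
[out] 2140-04-26
>>> exchanger.express v='-2098' u_from='in' u_to='km'
[out] -133223/2500000
>>> dial.mhop n='12'
[out] 1907-07-02
>>> exchanger.express v='-5' u_from='g' u_to='oz'
[out] -8000000/45359237


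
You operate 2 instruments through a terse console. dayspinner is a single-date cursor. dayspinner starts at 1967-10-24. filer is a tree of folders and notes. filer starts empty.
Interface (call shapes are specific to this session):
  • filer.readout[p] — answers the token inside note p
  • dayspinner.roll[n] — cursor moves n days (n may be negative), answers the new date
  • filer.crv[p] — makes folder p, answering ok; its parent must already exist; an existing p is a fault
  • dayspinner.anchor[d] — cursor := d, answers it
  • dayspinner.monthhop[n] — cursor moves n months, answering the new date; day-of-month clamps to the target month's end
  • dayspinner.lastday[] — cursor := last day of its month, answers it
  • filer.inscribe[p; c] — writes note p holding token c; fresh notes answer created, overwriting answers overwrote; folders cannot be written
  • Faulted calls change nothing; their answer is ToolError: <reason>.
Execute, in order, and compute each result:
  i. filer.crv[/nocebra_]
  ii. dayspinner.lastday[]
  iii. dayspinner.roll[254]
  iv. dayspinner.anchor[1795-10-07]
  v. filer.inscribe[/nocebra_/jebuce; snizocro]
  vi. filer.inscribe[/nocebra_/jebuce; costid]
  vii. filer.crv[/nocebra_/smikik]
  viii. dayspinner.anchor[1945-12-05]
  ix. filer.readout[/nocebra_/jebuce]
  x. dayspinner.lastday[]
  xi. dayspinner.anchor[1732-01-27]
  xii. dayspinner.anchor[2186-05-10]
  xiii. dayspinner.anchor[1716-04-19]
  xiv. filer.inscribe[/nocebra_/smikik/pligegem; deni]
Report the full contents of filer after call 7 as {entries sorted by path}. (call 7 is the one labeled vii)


// 1. filer.crv(p=/nocebra_) == ok
// 2. dayspinner.lastday() == 1967-10-31
// 3. dayspinner.roll(n=254) == 1968-07-11
// 4. dayspinner.anchor(d=1795-10-07) == 1795-10-07
// 5. filer.inscribe(p=/nocebra_/jebuce, c=snizocro) == created
// 6. filer.inscribe(p=/nocebra_/jebuce, c=costid) == overwrote
// 7. filer.crv(p=/nocebra_/smikik) == ok
// 8. dayspinner.anchor(d=1945-12-05) == 1945-12-05
// 9. filer.readout(p=/nocebra_/jebuce) == costid
// 10. dayspinner.lastday() == 1945-12-31
// 11. dayspinner.anchor(d=1732-01-27) == 1732-01-27
// 12. dayspinner.anchor(d=2186-05-10) == 2186-05-10
// 13. dayspinner.anchor(d=1716-04-19) == 1716-04-19
// 14. filer.inscribe(p=/nocebra_/smikik/pligegem, c=deni) == created

Answer: {nocebra_/, nocebra_/jebuce=costid, nocebra_/smikik/}


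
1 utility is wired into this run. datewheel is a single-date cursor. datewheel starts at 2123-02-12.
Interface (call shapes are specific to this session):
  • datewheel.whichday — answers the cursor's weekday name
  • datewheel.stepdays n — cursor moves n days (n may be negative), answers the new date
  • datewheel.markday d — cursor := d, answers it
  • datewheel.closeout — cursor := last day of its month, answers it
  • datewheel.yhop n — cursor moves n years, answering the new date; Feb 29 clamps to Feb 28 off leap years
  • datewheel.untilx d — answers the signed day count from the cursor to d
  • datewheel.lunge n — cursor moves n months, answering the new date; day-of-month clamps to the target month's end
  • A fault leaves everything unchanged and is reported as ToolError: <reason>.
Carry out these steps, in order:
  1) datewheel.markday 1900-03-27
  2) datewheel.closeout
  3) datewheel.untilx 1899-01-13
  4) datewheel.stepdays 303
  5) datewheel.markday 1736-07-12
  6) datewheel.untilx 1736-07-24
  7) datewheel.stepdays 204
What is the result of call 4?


Answer: 1901-01-28

Derivation:
% datewheel.markday d→1900-03-27
= 1900-03-27
% datewheel.closeout
= 1900-03-31
% datewheel.untilx d→1899-01-13
= -442
% datewheel.stepdays n→303
= 1901-01-28
% datewheel.markday d→1736-07-12
= 1736-07-12
% datewheel.untilx d→1736-07-24
= 12
% datewheel.stepdays n→204
= 1737-02-01


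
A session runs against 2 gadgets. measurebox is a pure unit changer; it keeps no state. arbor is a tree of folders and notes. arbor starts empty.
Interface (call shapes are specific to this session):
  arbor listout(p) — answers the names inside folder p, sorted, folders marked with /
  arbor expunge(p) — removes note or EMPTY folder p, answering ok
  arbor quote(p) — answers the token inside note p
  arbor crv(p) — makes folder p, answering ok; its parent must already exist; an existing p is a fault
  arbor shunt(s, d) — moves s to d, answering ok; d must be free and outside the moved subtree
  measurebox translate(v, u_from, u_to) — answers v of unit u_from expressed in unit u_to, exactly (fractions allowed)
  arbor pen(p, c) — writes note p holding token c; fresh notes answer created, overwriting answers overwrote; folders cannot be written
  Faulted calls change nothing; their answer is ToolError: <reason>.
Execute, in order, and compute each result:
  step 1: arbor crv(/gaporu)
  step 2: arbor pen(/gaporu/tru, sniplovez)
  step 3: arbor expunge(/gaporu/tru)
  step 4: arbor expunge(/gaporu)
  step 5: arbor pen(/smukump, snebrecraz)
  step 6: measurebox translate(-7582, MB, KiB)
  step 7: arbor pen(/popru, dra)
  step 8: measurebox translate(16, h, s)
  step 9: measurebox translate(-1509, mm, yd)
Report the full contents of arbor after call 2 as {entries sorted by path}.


Answer: {gaporu/, gaporu/tru=sniplovez}

Derivation:
-> arbor crv(/gaporu)
<- ok
-> arbor pen(/gaporu/tru, sniplovez)
<- created
-> arbor expunge(/gaporu/tru)
<- ok
-> arbor expunge(/gaporu)
<- ok
-> arbor pen(/smukump, snebrecraz)
<- created
-> measurebox translate(-7582, MB, KiB)
<- -59234375/8
-> arbor pen(/popru, dra)
<- created
-> measurebox translate(16, h, s)
<- 57600
-> measurebox translate(-1509, mm, yd)
<- -2515/1524


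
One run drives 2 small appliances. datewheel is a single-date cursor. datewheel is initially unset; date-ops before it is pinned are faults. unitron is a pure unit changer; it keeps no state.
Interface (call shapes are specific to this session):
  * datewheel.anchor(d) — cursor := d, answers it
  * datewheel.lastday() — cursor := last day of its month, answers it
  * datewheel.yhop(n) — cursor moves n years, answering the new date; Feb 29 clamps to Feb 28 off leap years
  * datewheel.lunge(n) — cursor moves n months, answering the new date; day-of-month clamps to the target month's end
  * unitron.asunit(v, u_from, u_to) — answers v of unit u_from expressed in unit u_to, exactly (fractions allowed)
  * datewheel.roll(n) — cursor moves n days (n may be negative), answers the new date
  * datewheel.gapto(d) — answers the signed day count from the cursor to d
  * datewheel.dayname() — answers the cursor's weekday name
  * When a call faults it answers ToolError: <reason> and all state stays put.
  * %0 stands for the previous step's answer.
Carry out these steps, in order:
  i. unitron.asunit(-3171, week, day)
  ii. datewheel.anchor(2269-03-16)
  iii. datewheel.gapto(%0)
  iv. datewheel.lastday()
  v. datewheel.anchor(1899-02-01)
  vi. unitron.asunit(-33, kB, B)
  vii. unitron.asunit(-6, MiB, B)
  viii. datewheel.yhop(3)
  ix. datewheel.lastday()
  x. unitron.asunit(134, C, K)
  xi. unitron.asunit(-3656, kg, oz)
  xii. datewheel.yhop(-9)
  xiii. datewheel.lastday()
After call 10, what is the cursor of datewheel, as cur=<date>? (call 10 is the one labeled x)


Answer: cur=1902-02-28

Derivation:
→ unitron.asunit(v: -3171, u_from: week, u_to: day)
← -22197
→ datewheel.anchor(d: 2269-03-16)
← 2269-03-16
→ datewheel.gapto(d: %0)
← 0
→ datewheel.lastday()
← 2269-03-31
→ datewheel.anchor(d: 1899-02-01)
← 1899-02-01
→ unitron.asunit(v: -33, u_from: kB, u_to: B)
← -33000
→ unitron.asunit(v: -6, u_from: MiB, u_to: B)
← -6291456
→ datewheel.yhop(n: 3)
← 1902-02-01
→ datewheel.lastday()
← 1902-02-28
→ unitron.asunit(v: 134, u_from: C, u_to: K)
← 8143/20
→ unitron.asunit(v: -3656, u_from: kg, u_to: oz)
← -5849600000000/45359237
→ datewheel.yhop(n: -9)
← 1893-02-28
→ datewheel.lastday()
← 1893-02-28


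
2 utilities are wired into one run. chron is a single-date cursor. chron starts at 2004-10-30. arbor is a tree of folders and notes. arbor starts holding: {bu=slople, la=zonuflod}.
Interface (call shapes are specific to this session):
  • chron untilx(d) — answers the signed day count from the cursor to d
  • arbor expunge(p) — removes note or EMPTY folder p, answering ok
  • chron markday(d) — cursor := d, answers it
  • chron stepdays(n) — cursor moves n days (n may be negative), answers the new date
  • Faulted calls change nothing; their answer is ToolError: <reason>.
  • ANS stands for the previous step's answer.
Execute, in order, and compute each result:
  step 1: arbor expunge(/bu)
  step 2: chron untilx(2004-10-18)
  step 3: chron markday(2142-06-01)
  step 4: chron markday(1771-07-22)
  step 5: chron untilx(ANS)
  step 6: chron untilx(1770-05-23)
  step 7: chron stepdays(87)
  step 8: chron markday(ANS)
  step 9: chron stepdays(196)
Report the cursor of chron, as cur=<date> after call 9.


~$ arbor expunge p=/bu
= ok
~$ chron untilx d=2004-10-18
= -12
~$ chron markday d=2142-06-01
= 2142-06-01
~$ chron markday d=1771-07-22
= 1771-07-22
~$ chron untilx d=ANS
= 0
~$ chron untilx d=1770-05-23
= -425
~$ chron stepdays n=87
= 1771-10-17
~$ chron markday d=ANS
= 1771-10-17
~$ chron stepdays n=196
= 1772-04-30

Answer: cur=1772-04-30


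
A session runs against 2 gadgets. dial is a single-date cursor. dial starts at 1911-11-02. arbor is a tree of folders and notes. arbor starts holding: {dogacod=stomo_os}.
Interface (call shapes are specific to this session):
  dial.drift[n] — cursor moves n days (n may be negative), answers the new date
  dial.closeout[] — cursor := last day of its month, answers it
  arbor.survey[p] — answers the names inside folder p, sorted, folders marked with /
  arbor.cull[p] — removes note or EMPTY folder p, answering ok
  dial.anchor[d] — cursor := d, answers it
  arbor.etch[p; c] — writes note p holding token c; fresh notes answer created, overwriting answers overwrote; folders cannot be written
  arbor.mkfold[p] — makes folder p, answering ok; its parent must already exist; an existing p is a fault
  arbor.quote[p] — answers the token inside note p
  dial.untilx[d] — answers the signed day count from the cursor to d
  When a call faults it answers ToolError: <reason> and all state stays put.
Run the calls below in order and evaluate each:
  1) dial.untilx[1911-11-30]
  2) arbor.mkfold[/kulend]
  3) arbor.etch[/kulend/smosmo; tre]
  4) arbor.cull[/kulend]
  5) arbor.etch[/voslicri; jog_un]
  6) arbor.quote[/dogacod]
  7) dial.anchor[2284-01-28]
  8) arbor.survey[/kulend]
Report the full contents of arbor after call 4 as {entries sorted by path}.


-> dial.untilx(d→1911-11-30)
<- 28
-> arbor.mkfold(p→/kulend)
<- ok
-> arbor.etch(p→/kulend/smosmo, c→tre)
<- created
-> arbor.cull(p→/kulend)
<- ToolError: not empty
-> arbor.etch(p→/voslicri, c→jog_un)
<- created
-> arbor.quote(p→/dogacod)
<- stomo_os
-> dial.anchor(d→2284-01-28)
<- 2284-01-28
-> arbor.survey(p→/kulend)
<- [smosmo]

Answer: {dogacod=stomo_os, kulend/, kulend/smosmo=tre}


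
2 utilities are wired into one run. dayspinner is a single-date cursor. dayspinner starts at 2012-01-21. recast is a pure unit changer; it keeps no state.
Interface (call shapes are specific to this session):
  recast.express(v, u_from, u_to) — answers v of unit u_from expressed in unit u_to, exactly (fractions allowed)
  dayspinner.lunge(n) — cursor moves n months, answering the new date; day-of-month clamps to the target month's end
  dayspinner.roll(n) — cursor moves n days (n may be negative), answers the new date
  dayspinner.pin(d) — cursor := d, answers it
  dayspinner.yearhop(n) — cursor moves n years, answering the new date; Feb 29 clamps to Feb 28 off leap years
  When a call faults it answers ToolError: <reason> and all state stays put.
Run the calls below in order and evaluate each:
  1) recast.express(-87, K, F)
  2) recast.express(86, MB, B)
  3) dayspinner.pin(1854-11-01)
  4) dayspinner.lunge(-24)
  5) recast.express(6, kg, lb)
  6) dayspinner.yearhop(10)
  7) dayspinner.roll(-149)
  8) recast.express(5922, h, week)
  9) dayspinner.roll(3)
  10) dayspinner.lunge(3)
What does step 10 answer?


Answer: 1862-09-08

Derivation:
// recast.express(v: -87, u_from: K, u_to: F) -> -61627/100
// recast.express(v: 86, u_from: MB, u_to: B) -> 86000000
// dayspinner.pin(d: 1854-11-01) -> 1854-11-01
// dayspinner.lunge(n: -24) -> 1852-11-01
// recast.express(v: 6, u_from: kg, u_to: lb) -> 600000000/45359237
// dayspinner.yearhop(n: 10) -> 1862-11-01
// dayspinner.roll(n: -149) -> 1862-06-05
// recast.express(v: 5922, u_from: h, u_to: week) -> 141/4
// dayspinner.roll(n: 3) -> 1862-06-08
// dayspinner.lunge(n: 3) -> 1862-09-08


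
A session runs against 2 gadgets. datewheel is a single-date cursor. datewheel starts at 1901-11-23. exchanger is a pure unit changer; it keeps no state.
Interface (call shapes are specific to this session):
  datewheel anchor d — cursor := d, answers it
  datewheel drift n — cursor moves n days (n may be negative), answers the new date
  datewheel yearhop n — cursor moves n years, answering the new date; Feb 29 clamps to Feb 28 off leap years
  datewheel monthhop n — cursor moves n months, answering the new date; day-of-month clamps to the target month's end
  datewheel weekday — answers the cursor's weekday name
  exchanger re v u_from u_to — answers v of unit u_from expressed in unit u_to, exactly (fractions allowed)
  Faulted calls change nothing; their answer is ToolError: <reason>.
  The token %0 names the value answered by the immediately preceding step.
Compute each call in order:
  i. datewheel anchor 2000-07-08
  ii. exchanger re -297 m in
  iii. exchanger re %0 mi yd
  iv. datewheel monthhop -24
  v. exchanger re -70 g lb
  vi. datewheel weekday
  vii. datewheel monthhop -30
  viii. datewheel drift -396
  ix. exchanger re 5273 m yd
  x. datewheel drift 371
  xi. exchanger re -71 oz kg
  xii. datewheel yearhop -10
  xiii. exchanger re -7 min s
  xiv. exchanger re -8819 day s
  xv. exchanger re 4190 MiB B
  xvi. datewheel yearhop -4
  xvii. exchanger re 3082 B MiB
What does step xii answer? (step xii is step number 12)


Answer: 1985-12-14

Derivation:
> datewheel anchor d→2000-07-08
[out] 2000-07-08
> exchanger re v→-297 u_from→m u_to→in
[out] -1485000/127
> exchanger re v→%0 u_from→mi u_to→yd
[out] -2613600000/127
> datewheel monthhop n→-24
[out] 1998-07-08
> exchanger re v→-70 u_from→g u_to→lb
[out] -1000000/6479891
> datewheel weekday
[out] Wednesday
> datewheel monthhop n→-30
[out] 1996-01-08
> datewheel drift n→-396
[out] 1994-12-08
> exchanger re v→5273 u_from→m u_to→yd
[out] 6591250/1143
> datewheel drift n→371
[out] 1995-12-14
> exchanger re v→-71 u_from→oz u_to→kg
[out] -3220505827/1600000000
> datewheel yearhop n→-10
[out] 1985-12-14
> exchanger re v→-7 u_from→min u_to→s
[out] -420
> exchanger re v→-8819 u_from→day u_to→s
[out] -761961600
> exchanger re v→4190 u_from→MiB u_to→B
[out] 4393533440
> datewheel yearhop n→-4
[out] 1981-12-14
> exchanger re v→3082 u_from→B u_to→MiB
[out] 1541/524288


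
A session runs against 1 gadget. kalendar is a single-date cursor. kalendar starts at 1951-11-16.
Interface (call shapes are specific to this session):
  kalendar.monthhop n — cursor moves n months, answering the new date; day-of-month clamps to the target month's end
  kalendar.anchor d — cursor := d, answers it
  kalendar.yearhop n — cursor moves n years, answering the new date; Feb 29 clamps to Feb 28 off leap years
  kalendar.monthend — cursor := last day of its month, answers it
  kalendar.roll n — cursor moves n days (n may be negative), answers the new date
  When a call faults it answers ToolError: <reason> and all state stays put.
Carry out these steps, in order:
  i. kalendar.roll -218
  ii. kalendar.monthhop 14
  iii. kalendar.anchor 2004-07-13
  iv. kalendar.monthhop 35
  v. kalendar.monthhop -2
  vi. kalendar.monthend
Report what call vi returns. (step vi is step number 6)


Answer: 2007-04-30

Derivation:
[in] kalendar.roll n: -218
  1951-04-12
[in] kalendar.monthhop n: 14
  1952-06-12
[in] kalendar.anchor d: 2004-07-13
  2004-07-13
[in] kalendar.monthhop n: 35
  2007-06-13
[in] kalendar.monthhop n: -2
  2007-04-13
[in] kalendar.monthend
  2007-04-30


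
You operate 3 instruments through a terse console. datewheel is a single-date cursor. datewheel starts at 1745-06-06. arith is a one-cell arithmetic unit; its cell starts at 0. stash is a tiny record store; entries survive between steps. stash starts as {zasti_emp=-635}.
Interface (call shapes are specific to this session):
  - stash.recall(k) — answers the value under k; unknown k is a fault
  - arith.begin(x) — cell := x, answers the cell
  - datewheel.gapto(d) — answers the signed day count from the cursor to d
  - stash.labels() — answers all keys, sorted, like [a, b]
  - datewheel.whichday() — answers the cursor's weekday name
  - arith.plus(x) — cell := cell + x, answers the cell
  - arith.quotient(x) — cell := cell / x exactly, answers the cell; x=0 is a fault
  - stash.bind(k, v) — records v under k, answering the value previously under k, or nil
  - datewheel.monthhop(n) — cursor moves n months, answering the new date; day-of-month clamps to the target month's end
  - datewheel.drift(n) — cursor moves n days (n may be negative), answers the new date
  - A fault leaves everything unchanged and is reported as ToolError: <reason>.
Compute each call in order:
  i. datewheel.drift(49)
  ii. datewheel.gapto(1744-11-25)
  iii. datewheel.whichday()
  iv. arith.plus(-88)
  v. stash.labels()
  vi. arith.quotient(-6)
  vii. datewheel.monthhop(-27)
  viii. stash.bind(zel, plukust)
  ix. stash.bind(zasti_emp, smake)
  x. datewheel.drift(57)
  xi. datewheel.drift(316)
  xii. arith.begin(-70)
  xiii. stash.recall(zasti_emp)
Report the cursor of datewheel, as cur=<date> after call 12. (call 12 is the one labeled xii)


>> datewheel.drift(n→49)
<< 1745-07-25
>> datewheel.gapto(d→1744-11-25)
<< -242
>> datewheel.whichday()
<< Sunday
>> arith.plus(x→-88)
<< -88
>> stash.labels()
<< [zasti_emp]
>> arith.quotient(x→-6)
<< 44/3
>> datewheel.monthhop(n→-27)
<< 1743-04-25
>> stash.bind(k→zel, v→plukust)
<< nil
>> stash.bind(k→zasti_emp, v→smake)
<< -635
>> datewheel.drift(n→57)
<< 1743-06-21
>> datewheel.drift(n→316)
<< 1744-05-02
>> arith.begin(x→-70)
<< -70
>> stash.recall(k→zasti_emp)
<< smake

Answer: cur=1744-05-02


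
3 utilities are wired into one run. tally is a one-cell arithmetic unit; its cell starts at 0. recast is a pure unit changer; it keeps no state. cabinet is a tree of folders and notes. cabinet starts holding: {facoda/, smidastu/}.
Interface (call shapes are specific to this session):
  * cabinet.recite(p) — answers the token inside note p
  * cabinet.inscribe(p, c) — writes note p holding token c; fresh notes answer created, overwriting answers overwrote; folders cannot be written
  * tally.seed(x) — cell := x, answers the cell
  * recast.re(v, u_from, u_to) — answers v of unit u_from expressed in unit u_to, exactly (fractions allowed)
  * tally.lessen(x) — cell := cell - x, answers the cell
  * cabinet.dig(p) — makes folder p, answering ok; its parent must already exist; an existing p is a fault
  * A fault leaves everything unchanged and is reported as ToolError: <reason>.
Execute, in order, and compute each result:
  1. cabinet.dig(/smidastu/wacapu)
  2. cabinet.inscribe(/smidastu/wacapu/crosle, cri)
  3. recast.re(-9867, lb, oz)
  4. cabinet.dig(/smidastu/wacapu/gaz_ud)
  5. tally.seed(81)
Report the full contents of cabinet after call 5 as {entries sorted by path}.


Answer: {facoda/, smidastu/, smidastu/wacapu/, smidastu/wacapu/crosle=cri, smidastu/wacapu/gaz_ud/}

Derivation:
# cabinet.dig(p: /smidastu/wacapu) => ok
# cabinet.inscribe(p: /smidastu/wacapu/crosle, c: cri) => created
# recast.re(v: -9867, u_from: lb, u_to: oz) => -157872
# cabinet.dig(p: /smidastu/wacapu/gaz_ud) => ok
# tally.seed(x: 81) => 81


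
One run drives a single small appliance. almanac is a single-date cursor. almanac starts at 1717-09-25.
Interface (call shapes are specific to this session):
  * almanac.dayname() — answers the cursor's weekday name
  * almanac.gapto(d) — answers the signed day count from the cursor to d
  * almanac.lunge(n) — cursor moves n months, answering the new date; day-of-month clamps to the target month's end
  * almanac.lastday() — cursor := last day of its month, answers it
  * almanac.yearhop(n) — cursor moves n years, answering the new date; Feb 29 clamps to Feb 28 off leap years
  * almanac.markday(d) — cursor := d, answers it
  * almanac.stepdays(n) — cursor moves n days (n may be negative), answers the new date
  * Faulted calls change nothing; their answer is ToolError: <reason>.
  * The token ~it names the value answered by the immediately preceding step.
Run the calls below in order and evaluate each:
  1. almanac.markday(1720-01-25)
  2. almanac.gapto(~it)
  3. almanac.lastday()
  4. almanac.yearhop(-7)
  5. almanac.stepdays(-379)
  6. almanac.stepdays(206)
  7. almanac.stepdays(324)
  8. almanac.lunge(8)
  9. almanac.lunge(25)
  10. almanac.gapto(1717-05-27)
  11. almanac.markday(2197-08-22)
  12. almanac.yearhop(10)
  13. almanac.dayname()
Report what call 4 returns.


Answer: 1713-01-31

Derivation:
// almanac.markday(d: 1720-01-25) -> 1720-01-25
// almanac.gapto(d: ~it) -> 0
// almanac.lastday() -> 1720-01-31
// almanac.yearhop(n: -7) -> 1713-01-31
// almanac.stepdays(n: -379) -> 1712-01-18
// almanac.stepdays(n: 206) -> 1712-08-11
// almanac.stepdays(n: 324) -> 1713-07-01
// almanac.lunge(n: 8) -> 1714-03-01
// almanac.lunge(n: 25) -> 1716-04-01
// almanac.gapto(d: 1717-05-27) -> 421
// almanac.markday(d: 2197-08-22) -> 2197-08-22
// almanac.yearhop(n: 10) -> 2207-08-22
// almanac.dayname() -> Saturday


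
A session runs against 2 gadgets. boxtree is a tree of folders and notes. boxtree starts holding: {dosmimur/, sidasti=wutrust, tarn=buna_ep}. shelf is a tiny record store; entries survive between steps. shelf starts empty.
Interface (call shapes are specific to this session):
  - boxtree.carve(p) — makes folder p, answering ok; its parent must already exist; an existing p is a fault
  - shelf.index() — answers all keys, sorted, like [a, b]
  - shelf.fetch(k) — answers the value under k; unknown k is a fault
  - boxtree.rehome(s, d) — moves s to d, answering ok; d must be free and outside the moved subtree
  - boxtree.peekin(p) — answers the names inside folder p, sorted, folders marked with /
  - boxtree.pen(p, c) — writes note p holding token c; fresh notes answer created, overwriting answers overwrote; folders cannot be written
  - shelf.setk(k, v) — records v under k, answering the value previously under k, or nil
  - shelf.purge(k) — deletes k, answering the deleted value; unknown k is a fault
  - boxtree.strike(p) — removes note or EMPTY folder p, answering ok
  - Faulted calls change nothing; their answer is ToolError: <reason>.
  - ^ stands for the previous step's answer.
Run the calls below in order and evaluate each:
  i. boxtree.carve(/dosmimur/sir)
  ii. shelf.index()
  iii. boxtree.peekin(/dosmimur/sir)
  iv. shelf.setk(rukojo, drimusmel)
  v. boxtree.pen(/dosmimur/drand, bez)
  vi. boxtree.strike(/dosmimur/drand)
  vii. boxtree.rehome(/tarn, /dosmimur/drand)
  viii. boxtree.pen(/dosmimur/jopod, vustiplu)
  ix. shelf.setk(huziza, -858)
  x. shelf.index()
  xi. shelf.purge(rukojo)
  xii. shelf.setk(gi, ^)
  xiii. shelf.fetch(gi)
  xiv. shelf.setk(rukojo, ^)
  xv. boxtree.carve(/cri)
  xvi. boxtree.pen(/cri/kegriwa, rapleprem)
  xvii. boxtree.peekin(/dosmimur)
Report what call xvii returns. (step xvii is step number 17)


Answer: [drand, jopod, sir/]

Derivation:
Using carve using p=/dosmimur/sir: ok.
I run index, yielding [].
Using peekin using p=/dosmimur/sir: [].
Now I run setk using k=rukojo, v=drimusmel, → nil.
Then pen using p=/dosmimur/drand, c=bez, which returns created.
Next I call strike using p=/dosmimur/drand: ok.
I use rehome using s=/tarn, d=/dosmimur/drand, and see ok.
Using pen using p=/dosmimur/jopod, c=vustiplu, giving created.
I try setk using k=huziza, v=-858, yielding nil.
I invoke index(), and see [huziza, rukojo].
Invoking purge using k=rukojo, giving drimusmel.
Then setk using k=gi, v=^, and get nil.
I call fetch using k=gi, giving drimusmel.
I invoke setk using k=rukojo, v=^, → nil.
Then carve using p=/cri, → ok.
I try pen using p=/cri/kegriwa, c=rapleprem, giving created.
I invoke peekin using p=/dosmimur, and observe [drand, jopod, sir/].


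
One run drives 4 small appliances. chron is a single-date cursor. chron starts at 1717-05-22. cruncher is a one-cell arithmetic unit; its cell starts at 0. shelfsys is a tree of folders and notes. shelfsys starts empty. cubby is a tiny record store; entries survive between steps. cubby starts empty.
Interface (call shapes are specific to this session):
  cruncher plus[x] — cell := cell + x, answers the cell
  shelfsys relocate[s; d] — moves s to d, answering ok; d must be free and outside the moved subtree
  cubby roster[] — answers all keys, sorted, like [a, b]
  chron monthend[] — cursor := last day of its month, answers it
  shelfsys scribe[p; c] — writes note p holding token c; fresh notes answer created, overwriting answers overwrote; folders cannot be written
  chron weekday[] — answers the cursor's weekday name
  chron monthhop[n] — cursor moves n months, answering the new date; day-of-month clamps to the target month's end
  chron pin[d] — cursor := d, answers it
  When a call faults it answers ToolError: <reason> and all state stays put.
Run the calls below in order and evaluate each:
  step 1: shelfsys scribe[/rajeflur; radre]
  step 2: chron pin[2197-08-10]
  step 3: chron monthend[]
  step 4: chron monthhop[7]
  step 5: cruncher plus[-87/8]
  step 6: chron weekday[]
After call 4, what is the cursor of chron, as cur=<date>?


Answer: cur=2198-03-31

Derivation:
·→ shelfsys scribe(p='/rajeflur', c='radre')
·← created
·→ chron pin(d='2197-08-10')
·← 2197-08-10
·→ chron monthend()
·← 2197-08-31
·→ chron monthhop(n='7')
·← 2198-03-31
·→ cruncher plus(x='-87/8')
·← -87/8
·→ chron weekday()
·← Saturday


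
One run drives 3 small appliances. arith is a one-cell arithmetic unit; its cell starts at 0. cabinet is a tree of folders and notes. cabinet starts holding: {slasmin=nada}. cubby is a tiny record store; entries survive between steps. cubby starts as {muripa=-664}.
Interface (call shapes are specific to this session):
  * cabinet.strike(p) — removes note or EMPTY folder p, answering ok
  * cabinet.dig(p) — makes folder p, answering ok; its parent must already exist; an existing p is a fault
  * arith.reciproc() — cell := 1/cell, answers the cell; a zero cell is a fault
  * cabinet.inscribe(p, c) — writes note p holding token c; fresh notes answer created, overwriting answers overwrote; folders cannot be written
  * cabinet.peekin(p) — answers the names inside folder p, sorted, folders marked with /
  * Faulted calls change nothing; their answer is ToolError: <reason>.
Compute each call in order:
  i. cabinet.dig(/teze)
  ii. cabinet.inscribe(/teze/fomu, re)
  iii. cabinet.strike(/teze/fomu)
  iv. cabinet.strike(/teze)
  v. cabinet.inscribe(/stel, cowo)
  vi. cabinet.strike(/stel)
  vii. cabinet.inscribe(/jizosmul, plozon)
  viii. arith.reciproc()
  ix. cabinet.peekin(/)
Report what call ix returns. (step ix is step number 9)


Answer: [jizosmul, slasmin]

Derivation:
// 1. dig(/teze) ~> ok
// 2. inscribe(/teze/fomu, re) ~> created
// 3. strike(/teze/fomu) ~> ok
// 4. strike(/teze) ~> ok
// 5. inscribe(/stel, cowo) ~> created
// 6. strike(/stel) ~> ok
// 7. inscribe(/jizosmul, plozon) ~> created
// 8. reciproc() ~> ToolError: reciprocal of zero
// 9. peekin(/) ~> [jizosmul, slasmin]


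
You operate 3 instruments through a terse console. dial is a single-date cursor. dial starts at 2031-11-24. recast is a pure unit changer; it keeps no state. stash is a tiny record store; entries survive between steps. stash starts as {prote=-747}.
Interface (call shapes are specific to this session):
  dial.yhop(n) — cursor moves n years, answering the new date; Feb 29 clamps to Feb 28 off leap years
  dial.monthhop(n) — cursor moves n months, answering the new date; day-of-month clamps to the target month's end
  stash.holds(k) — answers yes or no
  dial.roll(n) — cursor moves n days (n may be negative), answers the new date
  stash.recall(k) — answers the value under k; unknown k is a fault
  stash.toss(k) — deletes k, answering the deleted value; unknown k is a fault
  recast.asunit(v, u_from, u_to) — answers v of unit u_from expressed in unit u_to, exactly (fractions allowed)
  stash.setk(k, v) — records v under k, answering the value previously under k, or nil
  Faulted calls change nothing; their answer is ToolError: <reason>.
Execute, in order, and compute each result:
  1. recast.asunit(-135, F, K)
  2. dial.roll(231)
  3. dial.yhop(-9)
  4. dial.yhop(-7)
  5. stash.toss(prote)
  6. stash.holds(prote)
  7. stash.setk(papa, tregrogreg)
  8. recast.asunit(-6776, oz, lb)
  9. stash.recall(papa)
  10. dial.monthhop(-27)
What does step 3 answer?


Answer: 2023-07-12

Derivation:
-> recast.asunit(-135, F, K)
<- 32467/180
-> dial.roll(231)
<- 2032-07-12
-> dial.yhop(-9)
<- 2023-07-12
-> dial.yhop(-7)
<- 2016-07-12
-> stash.toss(prote)
<- -747
-> stash.holds(prote)
<- no
-> stash.setk(papa, tregrogreg)
<- nil
-> recast.asunit(-6776, oz, lb)
<- -847/2
-> stash.recall(papa)
<- tregrogreg
-> dial.monthhop(-27)
<- 2014-04-12


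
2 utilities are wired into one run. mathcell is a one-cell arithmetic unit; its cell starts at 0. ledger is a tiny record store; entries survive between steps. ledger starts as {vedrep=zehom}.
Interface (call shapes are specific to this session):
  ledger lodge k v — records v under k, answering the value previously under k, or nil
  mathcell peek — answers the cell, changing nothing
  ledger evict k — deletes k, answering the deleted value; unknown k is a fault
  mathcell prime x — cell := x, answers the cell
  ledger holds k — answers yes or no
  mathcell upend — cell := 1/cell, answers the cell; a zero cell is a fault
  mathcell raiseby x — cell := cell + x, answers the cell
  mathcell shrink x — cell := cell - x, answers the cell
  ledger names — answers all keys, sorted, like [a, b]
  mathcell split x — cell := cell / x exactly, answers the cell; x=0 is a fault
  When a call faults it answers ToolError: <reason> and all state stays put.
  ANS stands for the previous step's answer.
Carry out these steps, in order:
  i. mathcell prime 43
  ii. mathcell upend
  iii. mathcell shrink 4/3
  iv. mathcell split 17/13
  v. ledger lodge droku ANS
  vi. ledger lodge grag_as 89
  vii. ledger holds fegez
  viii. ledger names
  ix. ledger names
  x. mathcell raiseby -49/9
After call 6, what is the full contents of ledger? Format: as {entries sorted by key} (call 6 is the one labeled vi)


Answer: {droku=-2197/2193, grag_as=89, vedrep=zehom}

Derivation:
I invoke mathcell prime with x: 43, yielding 43.
Then mathcell upend, and get 1/43.
I call mathcell shrink with x: 4/3, yielding -169/129.
Now I run mathcell split with x: 17/13: -2197/2193.
I call ledger lodge with k: droku, v: ANS: nil.
Then ledger lodge with k: grag_as, v: 89, and see nil.
I try ledger holds with k: fegez, and observe no.
I invoke ledger names(), giving [droku, grag_as, vedrep].
Calling ledger names(), — result: [droku, grag_as, vedrep].
I call mathcell raiseby with x: -49/9, and get -42410/6579.
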